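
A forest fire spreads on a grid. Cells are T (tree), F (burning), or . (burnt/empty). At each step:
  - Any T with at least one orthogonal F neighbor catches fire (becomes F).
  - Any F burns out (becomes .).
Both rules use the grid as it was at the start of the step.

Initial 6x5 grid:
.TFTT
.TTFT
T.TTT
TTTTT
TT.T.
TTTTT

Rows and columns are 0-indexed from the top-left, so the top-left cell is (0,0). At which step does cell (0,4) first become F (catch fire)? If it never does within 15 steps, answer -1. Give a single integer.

Step 1: cell (0,4)='T' (+5 fires, +2 burnt)
Step 2: cell (0,4)='F' (+5 fires, +5 burnt)
  -> target ignites at step 2
Step 3: cell (0,4)='.' (+3 fires, +5 burnt)
Step 4: cell (0,4)='.' (+2 fires, +3 burnt)
Step 5: cell (0,4)='.' (+4 fires, +2 burnt)
Step 6: cell (0,4)='.' (+3 fires, +4 burnt)
Step 7: cell (0,4)='.' (+1 fires, +3 burnt)
Step 8: cell (0,4)='.' (+0 fires, +1 burnt)
  fire out at step 8

2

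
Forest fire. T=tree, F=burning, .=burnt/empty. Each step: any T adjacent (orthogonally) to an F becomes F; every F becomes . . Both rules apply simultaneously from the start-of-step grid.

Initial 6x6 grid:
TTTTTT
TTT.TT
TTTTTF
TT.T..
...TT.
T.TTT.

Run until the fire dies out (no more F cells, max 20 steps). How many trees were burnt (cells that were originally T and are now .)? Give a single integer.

Step 1: +2 fires, +1 burnt (F count now 2)
Step 2: +3 fires, +2 burnt (F count now 3)
Step 3: +3 fires, +3 burnt (F count now 3)
Step 4: +4 fires, +3 burnt (F count now 4)
Step 5: +6 fires, +4 burnt (F count now 6)
Step 6: +5 fires, +6 burnt (F count now 5)
Step 7: +1 fires, +5 burnt (F count now 1)
Step 8: +0 fires, +1 burnt (F count now 0)
Fire out after step 8
Initially T: 25, now '.': 35
Total burnt (originally-T cells now '.'): 24

Answer: 24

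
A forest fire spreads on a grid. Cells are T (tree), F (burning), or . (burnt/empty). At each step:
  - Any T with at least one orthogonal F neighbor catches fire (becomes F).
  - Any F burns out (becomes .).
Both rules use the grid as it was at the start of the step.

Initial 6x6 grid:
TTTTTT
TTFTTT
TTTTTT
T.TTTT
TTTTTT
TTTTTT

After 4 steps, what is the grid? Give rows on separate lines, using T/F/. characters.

Step 1: 4 trees catch fire, 1 burn out
  TTFTTT
  TF.FTT
  TTFTTT
  T.TTTT
  TTTTTT
  TTTTTT
Step 2: 7 trees catch fire, 4 burn out
  TF.FTT
  F...FT
  TF.FTT
  T.FTTT
  TTTTTT
  TTTTTT
Step 3: 7 trees catch fire, 7 burn out
  F...FT
  .....F
  F...FT
  T..FTT
  TTFTTT
  TTTTTT
Step 4: 7 trees catch fire, 7 burn out
  .....F
  ......
  .....F
  F...FT
  TF.FTT
  TTFTTT

.....F
......
.....F
F...FT
TF.FTT
TTFTTT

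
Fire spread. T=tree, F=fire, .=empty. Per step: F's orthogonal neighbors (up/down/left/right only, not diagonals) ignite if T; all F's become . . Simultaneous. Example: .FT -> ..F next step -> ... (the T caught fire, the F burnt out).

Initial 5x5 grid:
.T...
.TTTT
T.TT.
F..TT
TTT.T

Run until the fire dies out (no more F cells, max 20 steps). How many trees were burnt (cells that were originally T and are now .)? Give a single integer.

Step 1: +2 fires, +1 burnt (F count now 2)
Step 2: +1 fires, +2 burnt (F count now 1)
Step 3: +1 fires, +1 burnt (F count now 1)
Step 4: +0 fires, +1 burnt (F count now 0)
Fire out after step 4
Initially T: 14, now '.': 15
Total burnt (originally-T cells now '.'): 4

Answer: 4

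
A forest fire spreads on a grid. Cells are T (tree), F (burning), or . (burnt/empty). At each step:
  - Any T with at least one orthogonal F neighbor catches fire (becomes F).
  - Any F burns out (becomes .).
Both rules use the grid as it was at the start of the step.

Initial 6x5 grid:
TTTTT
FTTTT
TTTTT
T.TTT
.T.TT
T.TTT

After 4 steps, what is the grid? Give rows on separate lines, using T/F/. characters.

Step 1: 3 trees catch fire, 1 burn out
  FTTTT
  .FTTT
  FTTTT
  T.TTT
  .T.TT
  T.TTT
Step 2: 4 trees catch fire, 3 burn out
  .FTTT
  ..FTT
  .FTTT
  F.TTT
  .T.TT
  T.TTT
Step 3: 3 trees catch fire, 4 burn out
  ..FTT
  ...FT
  ..FTT
  ..TTT
  .T.TT
  T.TTT
Step 4: 4 trees catch fire, 3 burn out
  ...FT
  ....F
  ...FT
  ..FTT
  .T.TT
  T.TTT

...FT
....F
...FT
..FTT
.T.TT
T.TTT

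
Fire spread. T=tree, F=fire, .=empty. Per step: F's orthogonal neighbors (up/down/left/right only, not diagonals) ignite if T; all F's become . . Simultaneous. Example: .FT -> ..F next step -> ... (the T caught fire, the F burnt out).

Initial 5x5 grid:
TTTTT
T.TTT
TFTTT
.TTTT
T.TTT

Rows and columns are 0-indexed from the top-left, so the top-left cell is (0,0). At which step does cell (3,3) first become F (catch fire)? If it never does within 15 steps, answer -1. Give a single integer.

Step 1: cell (3,3)='T' (+3 fires, +1 burnt)
Step 2: cell (3,3)='T' (+4 fires, +3 burnt)
Step 3: cell (3,3)='F' (+6 fires, +4 burnt)
  -> target ignites at step 3
Step 4: cell (3,3)='.' (+5 fires, +6 burnt)
Step 5: cell (3,3)='.' (+2 fires, +5 burnt)
Step 6: cell (3,3)='.' (+0 fires, +2 burnt)
  fire out at step 6

3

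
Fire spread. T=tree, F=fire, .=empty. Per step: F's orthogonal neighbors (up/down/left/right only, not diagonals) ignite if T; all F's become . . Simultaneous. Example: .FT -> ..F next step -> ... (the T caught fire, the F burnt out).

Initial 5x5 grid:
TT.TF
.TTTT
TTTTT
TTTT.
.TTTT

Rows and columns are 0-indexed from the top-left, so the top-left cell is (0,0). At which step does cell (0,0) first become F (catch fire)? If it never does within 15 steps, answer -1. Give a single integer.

Step 1: cell (0,0)='T' (+2 fires, +1 burnt)
Step 2: cell (0,0)='T' (+2 fires, +2 burnt)
Step 3: cell (0,0)='T' (+2 fires, +2 burnt)
Step 4: cell (0,0)='T' (+3 fires, +2 burnt)
Step 5: cell (0,0)='T' (+4 fires, +3 burnt)
Step 6: cell (0,0)='F' (+5 fires, +4 burnt)
  -> target ignites at step 6
Step 7: cell (0,0)='.' (+2 fires, +5 burnt)
Step 8: cell (0,0)='.' (+0 fires, +2 burnt)
  fire out at step 8

6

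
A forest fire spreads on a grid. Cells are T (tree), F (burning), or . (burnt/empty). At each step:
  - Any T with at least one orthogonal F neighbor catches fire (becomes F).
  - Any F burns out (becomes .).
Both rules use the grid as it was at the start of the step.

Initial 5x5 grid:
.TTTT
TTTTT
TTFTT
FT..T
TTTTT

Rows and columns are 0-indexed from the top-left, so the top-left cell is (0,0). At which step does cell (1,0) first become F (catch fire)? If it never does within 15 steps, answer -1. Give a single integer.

Step 1: cell (1,0)='T' (+6 fires, +2 burnt)
Step 2: cell (1,0)='F' (+6 fires, +6 burnt)
  -> target ignites at step 2
Step 3: cell (1,0)='.' (+5 fires, +6 burnt)
Step 4: cell (1,0)='.' (+3 fires, +5 burnt)
Step 5: cell (1,0)='.' (+0 fires, +3 burnt)
  fire out at step 5

2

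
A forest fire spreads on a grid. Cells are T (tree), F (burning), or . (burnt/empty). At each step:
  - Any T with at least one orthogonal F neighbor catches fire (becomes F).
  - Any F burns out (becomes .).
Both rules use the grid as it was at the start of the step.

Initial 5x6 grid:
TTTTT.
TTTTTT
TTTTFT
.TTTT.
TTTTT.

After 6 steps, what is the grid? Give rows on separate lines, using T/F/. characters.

Step 1: 4 trees catch fire, 1 burn out
  TTTTT.
  TTTTFT
  TTTF.F
  .TTTF.
  TTTTT.
Step 2: 6 trees catch fire, 4 burn out
  TTTTF.
  TTTF.F
  TTF...
  .TTF..
  TTTTF.
Step 3: 5 trees catch fire, 6 burn out
  TTTF..
  TTF...
  TF....
  .TF...
  TTTF..
Step 4: 5 trees catch fire, 5 burn out
  TTF...
  TF....
  F.....
  .F....
  TTF...
Step 5: 3 trees catch fire, 5 burn out
  TF....
  F.....
  ......
  ......
  TF....
Step 6: 2 trees catch fire, 3 burn out
  F.....
  ......
  ......
  ......
  F.....

F.....
......
......
......
F.....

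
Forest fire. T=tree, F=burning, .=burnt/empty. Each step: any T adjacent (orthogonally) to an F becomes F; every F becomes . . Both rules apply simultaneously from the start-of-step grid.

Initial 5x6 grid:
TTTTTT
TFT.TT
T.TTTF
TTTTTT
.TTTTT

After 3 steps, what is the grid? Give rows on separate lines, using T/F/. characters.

Step 1: 6 trees catch fire, 2 burn out
  TFTTTT
  F.F.TF
  T.TTF.
  TTTTTF
  .TTTTT
Step 2: 9 trees catch fire, 6 burn out
  F.FTTF
  ....F.
  F.FF..
  TTTTF.
  .TTTTF
Step 3: 6 trees catch fire, 9 burn out
  ...FF.
  ......
  ......
  FTFF..
  .TTTF.

...FF.
......
......
FTFF..
.TTTF.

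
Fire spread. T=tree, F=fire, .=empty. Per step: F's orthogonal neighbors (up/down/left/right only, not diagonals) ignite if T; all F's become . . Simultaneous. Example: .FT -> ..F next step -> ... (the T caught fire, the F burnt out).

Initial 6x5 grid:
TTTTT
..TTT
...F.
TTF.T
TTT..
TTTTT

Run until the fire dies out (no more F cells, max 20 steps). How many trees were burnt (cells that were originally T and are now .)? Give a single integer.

Answer: 18

Derivation:
Step 1: +3 fires, +2 burnt (F count now 3)
Step 2: +6 fires, +3 burnt (F count now 6)
Step 3: +5 fires, +6 burnt (F count now 5)
Step 4: +3 fires, +5 burnt (F count now 3)
Step 5: +1 fires, +3 burnt (F count now 1)
Step 6: +0 fires, +1 burnt (F count now 0)
Fire out after step 6
Initially T: 19, now '.': 29
Total burnt (originally-T cells now '.'): 18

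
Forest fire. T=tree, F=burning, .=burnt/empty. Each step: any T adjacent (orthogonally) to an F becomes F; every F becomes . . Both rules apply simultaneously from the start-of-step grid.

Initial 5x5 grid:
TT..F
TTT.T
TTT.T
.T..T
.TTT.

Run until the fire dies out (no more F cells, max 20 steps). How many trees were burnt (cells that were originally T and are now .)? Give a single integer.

Answer: 3

Derivation:
Step 1: +1 fires, +1 burnt (F count now 1)
Step 2: +1 fires, +1 burnt (F count now 1)
Step 3: +1 fires, +1 burnt (F count now 1)
Step 4: +0 fires, +1 burnt (F count now 0)
Fire out after step 4
Initially T: 15, now '.': 13
Total burnt (originally-T cells now '.'): 3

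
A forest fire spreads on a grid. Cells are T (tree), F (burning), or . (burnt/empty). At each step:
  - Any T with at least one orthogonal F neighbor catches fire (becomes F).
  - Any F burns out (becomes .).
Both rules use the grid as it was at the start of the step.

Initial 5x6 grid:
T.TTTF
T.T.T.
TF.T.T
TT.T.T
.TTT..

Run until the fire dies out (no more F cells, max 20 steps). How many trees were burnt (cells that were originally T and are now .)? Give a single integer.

Answer: 15

Derivation:
Step 1: +3 fires, +2 burnt (F count now 3)
Step 2: +5 fires, +3 burnt (F count now 5)
Step 3: +3 fires, +5 burnt (F count now 3)
Step 4: +2 fires, +3 burnt (F count now 2)
Step 5: +1 fires, +2 burnt (F count now 1)
Step 6: +1 fires, +1 burnt (F count now 1)
Step 7: +0 fires, +1 burnt (F count now 0)
Fire out after step 7
Initially T: 17, now '.': 28
Total burnt (originally-T cells now '.'): 15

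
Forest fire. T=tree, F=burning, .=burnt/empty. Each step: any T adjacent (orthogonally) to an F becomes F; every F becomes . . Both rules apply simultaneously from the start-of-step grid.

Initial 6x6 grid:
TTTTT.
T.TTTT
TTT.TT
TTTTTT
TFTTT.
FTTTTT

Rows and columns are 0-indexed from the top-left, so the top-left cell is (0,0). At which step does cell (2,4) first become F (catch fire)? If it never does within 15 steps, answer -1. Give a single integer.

Step 1: cell (2,4)='T' (+4 fires, +2 burnt)
Step 2: cell (2,4)='T' (+5 fires, +4 burnt)
Step 3: cell (2,4)='T' (+5 fires, +5 burnt)
Step 4: cell (2,4)='T' (+4 fires, +5 burnt)
Step 5: cell (2,4)='F' (+6 fires, +4 burnt)
  -> target ignites at step 5
Step 6: cell (2,4)='.' (+4 fires, +6 burnt)
Step 7: cell (2,4)='.' (+2 fires, +4 burnt)
Step 8: cell (2,4)='.' (+0 fires, +2 burnt)
  fire out at step 8

5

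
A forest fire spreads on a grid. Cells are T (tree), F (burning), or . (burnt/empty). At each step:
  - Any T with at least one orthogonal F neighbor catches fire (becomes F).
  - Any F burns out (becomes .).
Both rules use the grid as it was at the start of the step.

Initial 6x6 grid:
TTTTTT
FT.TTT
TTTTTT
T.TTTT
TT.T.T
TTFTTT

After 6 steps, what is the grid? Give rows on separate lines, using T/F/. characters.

Step 1: 5 trees catch fire, 2 burn out
  FTTTTT
  .F.TTT
  FTTTTT
  T.TTTT
  TT.T.T
  TF.FTT
Step 2: 7 trees catch fire, 5 burn out
  .FTTTT
  ...TTT
  .FTTTT
  F.TTTT
  TF.F.T
  F...FT
Step 3: 5 trees catch fire, 7 burn out
  ..FTTT
  ...TTT
  ..FTTT
  ..TFTT
  F....T
  .....F
Step 4: 5 trees catch fire, 5 burn out
  ...FTT
  ...TTT
  ...FTT
  ..F.FT
  .....F
  ......
Step 5: 4 trees catch fire, 5 burn out
  ....FT
  ...FTT
  ....FT
  .....F
  ......
  ......
Step 6: 3 trees catch fire, 4 burn out
  .....F
  ....FT
  .....F
  ......
  ......
  ......

.....F
....FT
.....F
......
......
......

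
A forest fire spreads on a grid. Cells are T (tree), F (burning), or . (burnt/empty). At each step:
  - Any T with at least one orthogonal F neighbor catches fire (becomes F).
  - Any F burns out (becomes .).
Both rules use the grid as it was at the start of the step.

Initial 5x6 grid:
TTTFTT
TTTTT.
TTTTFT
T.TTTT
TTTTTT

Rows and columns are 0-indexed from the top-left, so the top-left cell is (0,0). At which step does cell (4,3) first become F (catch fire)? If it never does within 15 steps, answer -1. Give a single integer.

Step 1: cell (4,3)='T' (+7 fires, +2 burnt)
Step 2: cell (4,3)='T' (+7 fires, +7 burnt)
Step 3: cell (4,3)='F' (+6 fires, +7 burnt)
  -> target ignites at step 3
Step 4: cell (4,3)='.' (+3 fires, +6 burnt)
Step 5: cell (4,3)='.' (+2 fires, +3 burnt)
Step 6: cell (4,3)='.' (+1 fires, +2 burnt)
Step 7: cell (4,3)='.' (+0 fires, +1 burnt)
  fire out at step 7

3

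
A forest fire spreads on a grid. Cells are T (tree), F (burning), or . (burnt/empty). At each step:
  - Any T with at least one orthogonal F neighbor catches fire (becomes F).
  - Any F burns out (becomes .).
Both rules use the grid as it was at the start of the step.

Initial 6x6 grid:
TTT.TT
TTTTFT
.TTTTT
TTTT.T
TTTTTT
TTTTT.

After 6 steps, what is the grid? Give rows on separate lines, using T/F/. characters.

Step 1: 4 trees catch fire, 1 burn out
  TTT.FT
  TTTF.F
  .TTTFT
  TTTT.T
  TTTTTT
  TTTTT.
Step 2: 4 trees catch fire, 4 burn out
  TTT..F
  TTF...
  .TTF.F
  TTTT.T
  TTTTTT
  TTTTT.
Step 3: 5 trees catch fire, 4 burn out
  TTF...
  TF....
  .TF...
  TTTF.F
  TTTTTT
  TTTTT.
Step 4: 6 trees catch fire, 5 burn out
  TF....
  F.....
  .F....
  TTF...
  TTTFTF
  TTTTT.
Step 5: 5 trees catch fire, 6 burn out
  F.....
  ......
  ......
  TF....
  TTF.F.
  TTTFT.
Step 6: 4 trees catch fire, 5 burn out
  ......
  ......
  ......
  F.....
  TF....
  TTF.F.

......
......
......
F.....
TF....
TTF.F.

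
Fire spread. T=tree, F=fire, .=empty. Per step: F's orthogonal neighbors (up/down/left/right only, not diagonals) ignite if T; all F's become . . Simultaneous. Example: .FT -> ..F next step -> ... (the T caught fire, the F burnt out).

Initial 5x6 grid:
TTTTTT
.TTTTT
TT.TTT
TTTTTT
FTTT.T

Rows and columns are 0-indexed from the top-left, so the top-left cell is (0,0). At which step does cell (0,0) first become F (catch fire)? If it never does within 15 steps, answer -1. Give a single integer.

Step 1: cell (0,0)='T' (+2 fires, +1 burnt)
Step 2: cell (0,0)='T' (+3 fires, +2 burnt)
Step 3: cell (0,0)='T' (+3 fires, +3 burnt)
Step 4: cell (0,0)='T' (+2 fires, +3 burnt)
Step 5: cell (0,0)='T' (+4 fires, +2 burnt)
Step 6: cell (0,0)='F' (+5 fires, +4 burnt)
  -> target ignites at step 6
Step 7: cell (0,0)='.' (+4 fires, +5 burnt)
Step 8: cell (0,0)='.' (+2 fires, +4 burnt)
Step 9: cell (0,0)='.' (+1 fires, +2 burnt)
Step 10: cell (0,0)='.' (+0 fires, +1 burnt)
  fire out at step 10

6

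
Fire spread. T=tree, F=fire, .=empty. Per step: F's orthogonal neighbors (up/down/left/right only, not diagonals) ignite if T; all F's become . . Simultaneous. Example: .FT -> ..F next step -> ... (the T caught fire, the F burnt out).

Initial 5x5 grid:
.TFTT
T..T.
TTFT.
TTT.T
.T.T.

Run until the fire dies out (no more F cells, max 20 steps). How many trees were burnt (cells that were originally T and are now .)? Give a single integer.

Answer: 12

Derivation:
Step 1: +5 fires, +2 burnt (F count now 5)
Step 2: +4 fires, +5 burnt (F count now 4)
Step 3: +3 fires, +4 burnt (F count now 3)
Step 4: +0 fires, +3 burnt (F count now 0)
Fire out after step 4
Initially T: 14, now '.': 23
Total burnt (originally-T cells now '.'): 12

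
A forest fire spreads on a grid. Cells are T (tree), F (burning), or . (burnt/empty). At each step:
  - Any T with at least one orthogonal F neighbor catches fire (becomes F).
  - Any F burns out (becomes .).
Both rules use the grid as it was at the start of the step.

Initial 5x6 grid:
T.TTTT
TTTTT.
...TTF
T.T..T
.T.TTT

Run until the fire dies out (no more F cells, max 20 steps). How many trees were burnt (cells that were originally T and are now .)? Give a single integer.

Answer: 16

Derivation:
Step 1: +2 fires, +1 burnt (F count now 2)
Step 2: +3 fires, +2 burnt (F count now 3)
Step 3: +3 fires, +3 burnt (F count now 3)
Step 4: +4 fires, +3 burnt (F count now 4)
Step 5: +2 fires, +4 burnt (F count now 2)
Step 6: +1 fires, +2 burnt (F count now 1)
Step 7: +1 fires, +1 burnt (F count now 1)
Step 8: +0 fires, +1 burnt (F count now 0)
Fire out after step 8
Initially T: 19, now '.': 27
Total burnt (originally-T cells now '.'): 16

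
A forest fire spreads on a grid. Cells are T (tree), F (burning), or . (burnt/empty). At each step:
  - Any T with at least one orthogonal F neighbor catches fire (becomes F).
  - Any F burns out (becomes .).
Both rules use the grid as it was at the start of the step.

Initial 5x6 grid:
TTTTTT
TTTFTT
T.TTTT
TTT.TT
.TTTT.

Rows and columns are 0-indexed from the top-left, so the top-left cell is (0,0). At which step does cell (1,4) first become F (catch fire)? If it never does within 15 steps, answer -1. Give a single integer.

Step 1: cell (1,4)='F' (+4 fires, +1 burnt)
  -> target ignites at step 1
Step 2: cell (1,4)='.' (+6 fires, +4 burnt)
Step 3: cell (1,4)='.' (+6 fires, +6 burnt)
Step 4: cell (1,4)='.' (+6 fires, +6 burnt)
Step 5: cell (1,4)='.' (+3 fires, +6 burnt)
Step 6: cell (1,4)='.' (+0 fires, +3 burnt)
  fire out at step 6

1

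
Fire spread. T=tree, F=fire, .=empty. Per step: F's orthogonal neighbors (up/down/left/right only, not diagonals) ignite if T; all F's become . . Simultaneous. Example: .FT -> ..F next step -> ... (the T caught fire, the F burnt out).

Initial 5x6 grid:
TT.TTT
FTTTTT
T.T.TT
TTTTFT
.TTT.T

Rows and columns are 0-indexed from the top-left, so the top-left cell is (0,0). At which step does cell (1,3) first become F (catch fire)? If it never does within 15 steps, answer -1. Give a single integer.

Step 1: cell (1,3)='T' (+6 fires, +2 burnt)
Step 2: cell (1,3)='T' (+8 fires, +6 burnt)
Step 3: cell (1,3)='F' (+6 fires, +8 burnt)
  -> target ignites at step 3
Step 4: cell (1,3)='.' (+3 fires, +6 burnt)
Step 5: cell (1,3)='.' (+0 fires, +3 burnt)
  fire out at step 5

3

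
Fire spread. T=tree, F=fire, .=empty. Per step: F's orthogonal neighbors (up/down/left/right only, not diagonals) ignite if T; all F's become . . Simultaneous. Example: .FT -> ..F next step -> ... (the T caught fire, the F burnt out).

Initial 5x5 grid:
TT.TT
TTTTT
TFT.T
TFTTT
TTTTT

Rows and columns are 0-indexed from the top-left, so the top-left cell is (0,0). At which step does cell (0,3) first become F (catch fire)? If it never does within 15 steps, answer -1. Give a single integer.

Step 1: cell (0,3)='T' (+6 fires, +2 burnt)
Step 2: cell (0,3)='T' (+6 fires, +6 burnt)
Step 3: cell (0,3)='T' (+4 fires, +6 burnt)
Step 4: cell (0,3)='F' (+4 fires, +4 burnt)
  -> target ignites at step 4
Step 5: cell (0,3)='.' (+1 fires, +4 burnt)
Step 6: cell (0,3)='.' (+0 fires, +1 burnt)
  fire out at step 6

4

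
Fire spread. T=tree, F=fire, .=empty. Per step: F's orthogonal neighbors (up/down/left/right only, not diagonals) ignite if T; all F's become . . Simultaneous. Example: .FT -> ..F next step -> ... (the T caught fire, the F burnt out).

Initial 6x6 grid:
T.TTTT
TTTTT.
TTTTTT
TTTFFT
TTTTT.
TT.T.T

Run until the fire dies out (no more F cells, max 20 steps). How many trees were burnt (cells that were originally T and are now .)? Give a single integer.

Answer: 28

Derivation:
Step 1: +6 fires, +2 burnt (F count now 6)
Step 2: +7 fires, +6 burnt (F count now 7)
Step 3: +6 fires, +7 burnt (F count now 6)
Step 4: +6 fires, +6 burnt (F count now 6)
Step 5: +2 fires, +6 burnt (F count now 2)
Step 6: +1 fires, +2 burnt (F count now 1)
Step 7: +0 fires, +1 burnt (F count now 0)
Fire out after step 7
Initially T: 29, now '.': 35
Total burnt (originally-T cells now '.'): 28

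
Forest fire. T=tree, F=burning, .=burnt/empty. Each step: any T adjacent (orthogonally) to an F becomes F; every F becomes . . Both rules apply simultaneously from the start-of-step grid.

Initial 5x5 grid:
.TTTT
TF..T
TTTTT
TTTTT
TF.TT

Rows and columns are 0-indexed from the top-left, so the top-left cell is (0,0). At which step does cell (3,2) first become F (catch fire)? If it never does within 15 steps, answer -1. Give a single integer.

Step 1: cell (3,2)='T' (+5 fires, +2 burnt)
Step 2: cell (3,2)='F' (+5 fires, +5 burnt)
  -> target ignites at step 2
Step 3: cell (3,2)='.' (+3 fires, +5 burnt)
Step 4: cell (3,2)='.' (+4 fires, +3 burnt)
Step 5: cell (3,2)='.' (+2 fires, +4 burnt)
Step 6: cell (3,2)='.' (+0 fires, +2 burnt)
  fire out at step 6

2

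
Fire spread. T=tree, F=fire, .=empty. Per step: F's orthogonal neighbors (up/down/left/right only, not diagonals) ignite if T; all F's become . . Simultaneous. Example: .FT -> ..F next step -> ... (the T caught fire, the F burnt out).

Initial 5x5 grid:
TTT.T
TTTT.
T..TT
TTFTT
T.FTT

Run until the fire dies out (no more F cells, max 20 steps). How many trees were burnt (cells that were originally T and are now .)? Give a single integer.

Answer: 17

Derivation:
Step 1: +3 fires, +2 burnt (F count now 3)
Step 2: +4 fires, +3 burnt (F count now 4)
Step 3: +4 fires, +4 burnt (F count now 4)
Step 4: +2 fires, +4 burnt (F count now 2)
Step 5: +3 fires, +2 burnt (F count now 3)
Step 6: +1 fires, +3 burnt (F count now 1)
Step 7: +0 fires, +1 burnt (F count now 0)
Fire out after step 7
Initially T: 18, now '.': 24
Total burnt (originally-T cells now '.'): 17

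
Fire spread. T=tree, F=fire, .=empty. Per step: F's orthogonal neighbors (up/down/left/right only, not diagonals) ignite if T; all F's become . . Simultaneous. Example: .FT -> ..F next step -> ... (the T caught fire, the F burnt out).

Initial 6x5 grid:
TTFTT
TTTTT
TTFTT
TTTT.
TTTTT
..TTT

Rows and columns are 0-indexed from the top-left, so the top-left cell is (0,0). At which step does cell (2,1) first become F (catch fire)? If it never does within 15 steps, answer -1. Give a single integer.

Step 1: cell (2,1)='F' (+6 fires, +2 burnt)
  -> target ignites at step 1
Step 2: cell (2,1)='.' (+9 fires, +6 burnt)
Step 3: cell (2,1)='.' (+6 fires, +9 burnt)
Step 4: cell (2,1)='.' (+3 fires, +6 burnt)
Step 5: cell (2,1)='.' (+1 fires, +3 burnt)
Step 6: cell (2,1)='.' (+0 fires, +1 burnt)
  fire out at step 6

1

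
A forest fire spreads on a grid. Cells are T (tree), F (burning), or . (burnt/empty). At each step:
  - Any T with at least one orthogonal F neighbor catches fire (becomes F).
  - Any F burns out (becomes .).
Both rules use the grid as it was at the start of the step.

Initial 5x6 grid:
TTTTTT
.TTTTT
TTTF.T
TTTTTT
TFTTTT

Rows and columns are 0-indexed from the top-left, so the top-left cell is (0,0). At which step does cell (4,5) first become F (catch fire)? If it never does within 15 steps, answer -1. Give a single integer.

Step 1: cell (4,5)='T' (+6 fires, +2 burnt)
Step 2: cell (4,5)='T' (+8 fires, +6 burnt)
Step 3: cell (4,5)='T' (+7 fires, +8 burnt)
Step 4: cell (4,5)='F' (+4 fires, +7 burnt)
  -> target ignites at step 4
Step 5: cell (4,5)='.' (+1 fires, +4 burnt)
Step 6: cell (4,5)='.' (+0 fires, +1 burnt)
  fire out at step 6

4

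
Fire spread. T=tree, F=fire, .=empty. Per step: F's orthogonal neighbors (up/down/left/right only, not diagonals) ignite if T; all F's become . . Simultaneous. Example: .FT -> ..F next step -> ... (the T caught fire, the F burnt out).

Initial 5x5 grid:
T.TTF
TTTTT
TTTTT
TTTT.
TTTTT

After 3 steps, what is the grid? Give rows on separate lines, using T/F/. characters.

Step 1: 2 trees catch fire, 1 burn out
  T.TF.
  TTTTF
  TTTTT
  TTTT.
  TTTTT
Step 2: 3 trees catch fire, 2 burn out
  T.F..
  TTTF.
  TTTTF
  TTTT.
  TTTTT
Step 3: 2 trees catch fire, 3 burn out
  T....
  TTF..
  TTTF.
  TTTT.
  TTTTT

T....
TTF..
TTTF.
TTTT.
TTTTT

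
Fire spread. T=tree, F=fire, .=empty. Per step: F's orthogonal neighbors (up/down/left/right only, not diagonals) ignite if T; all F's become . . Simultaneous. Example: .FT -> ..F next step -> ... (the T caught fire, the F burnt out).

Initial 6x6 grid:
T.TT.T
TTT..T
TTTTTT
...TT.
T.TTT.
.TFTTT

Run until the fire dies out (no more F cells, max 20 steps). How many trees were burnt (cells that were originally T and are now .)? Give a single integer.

Answer: 23

Derivation:
Step 1: +3 fires, +1 burnt (F count now 3)
Step 2: +2 fires, +3 burnt (F count now 2)
Step 3: +3 fires, +2 burnt (F count now 3)
Step 4: +2 fires, +3 burnt (F count now 2)
Step 5: +2 fires, +2 burnt (F count now 2)
Step 6: +3 fires, +2 burnt (F count now 3)
Step 7: +4 fires, +3 burnt (F count now 4)
Step 8: +3 fires, +4 burnt (F count now 3)
Step 9: +1 fires, +3 burnt (F count now 1)
Step 10: +0 fires, +1 burnt (F count now 0)
Fire out after step 10
Initially T: 24, now '.': 35
Total burnt (originally-T cells now '.'): 23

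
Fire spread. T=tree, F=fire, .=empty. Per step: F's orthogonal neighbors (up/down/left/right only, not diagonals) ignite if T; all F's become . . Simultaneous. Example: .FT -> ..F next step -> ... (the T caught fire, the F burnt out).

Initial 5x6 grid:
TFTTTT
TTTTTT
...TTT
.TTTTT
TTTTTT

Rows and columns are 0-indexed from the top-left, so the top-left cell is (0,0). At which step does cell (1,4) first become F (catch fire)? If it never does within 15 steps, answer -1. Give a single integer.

Step 1: cell (1,4)='T' (+3 fires, +1 burnt)
Step 2: cell (1,4)='T' (+3 fires, +3 burnt)
Step 3: cell (1,4)='T' (+2 fires, +3 burnt)
Step 4: cell (1,4)='F' (+3 fires, +2 burnt)
  -> target ignites at step 4
Step 5: cell (1,4)='.' (+3 fires, +3 burnt)
Step 6: cell (1,4)='.' (+4 fires, +3 burnt)
Step 7: cell (1,4)='.' (+4 fires, +4 burnt)
Step 8: cell (1,4)='.' (+2 fires, +4 burnt)
Step 9: cell (1,4)='.' (+1 fires, +2 burnt)
Step 10: cell (1,4)='.' (+0 fires, +1 burnt)
  fire out at step 10

4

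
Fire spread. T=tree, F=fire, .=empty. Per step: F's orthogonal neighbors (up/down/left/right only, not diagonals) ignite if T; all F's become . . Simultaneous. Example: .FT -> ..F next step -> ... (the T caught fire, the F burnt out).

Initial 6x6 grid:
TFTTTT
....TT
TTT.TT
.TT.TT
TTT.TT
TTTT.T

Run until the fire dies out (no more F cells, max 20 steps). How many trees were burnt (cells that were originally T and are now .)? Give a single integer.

Answer: 14

Derivation:
Step 1: +2 fires, +1 burnt (F count now 2)
Step 2: +1 fires, +2 burnt (F count now 1)
Step 3: +1 fires, +1 burnt (F count now 1)
Step 4: +2 fires, +1 burnt (F count now 2)
Step 5: +2 fires, +2 burnt (F count now 2)
Step 6: +2 fires, +2 burnt (F count now 2)
Step 7: +2 fires, +2 burnt (F count now 2)
Step 8: +1 fires, +2 burnt (F count now 1)
Step 9: +1 fires, +1 burnt (F count now 1)
Step 10: +0 fires, +1 burnt (F count now 0)
Fire out after step 10
Initially T: 26, now '.': 24
Total burnt (originally-T cells now '.'): 14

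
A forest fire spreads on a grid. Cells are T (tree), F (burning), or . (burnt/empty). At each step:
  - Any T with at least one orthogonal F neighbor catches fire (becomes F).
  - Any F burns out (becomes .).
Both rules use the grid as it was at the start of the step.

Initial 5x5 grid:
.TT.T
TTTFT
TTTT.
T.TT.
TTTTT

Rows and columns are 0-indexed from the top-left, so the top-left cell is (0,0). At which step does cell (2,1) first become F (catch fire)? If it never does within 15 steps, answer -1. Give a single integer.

Step 1: cell (2,1)='T' (+3 fires, +1 burnt)
Step 2: cell (2,1)='T' (+5 fires, +3 burnt)
Step 3: cell (2,1)='F' (+5 fires, +5 burnt)
  -> target ignites at step 3
Step 4: cell (2,1)='.' (+3 fires, +5 burnt)
Step 5: cell (2,1)='.' (+2 fires, +3 burnt)
Step 6: cell (2,1)='.' (+1 fires, +2 burnt)
Step 7: cell (2,1)='.' (+0 fires, +1 burnt)
  fire out at step 7

3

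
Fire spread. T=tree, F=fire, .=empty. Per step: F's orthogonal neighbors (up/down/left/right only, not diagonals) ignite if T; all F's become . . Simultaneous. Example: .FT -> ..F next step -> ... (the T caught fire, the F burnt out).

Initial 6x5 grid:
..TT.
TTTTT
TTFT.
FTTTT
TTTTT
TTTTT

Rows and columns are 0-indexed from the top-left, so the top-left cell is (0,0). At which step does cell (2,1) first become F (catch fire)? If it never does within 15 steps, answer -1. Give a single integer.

Step 1: cell (2,1)='F' (+7 fires, +2 burnt)
  -> target ignites at step 1
Step 2: cell (2,1)='.' (+8 fires, +7 burnt)
Step 3: cell (2,1)='.' (+6 fires, +8 burnt)
Step 4: cell (2,1)='.' (+2 fires, +6 burnt)
Step 5: cell (2,1)='.' (+1 fires, +2 burnt)
Step 6: cell (2,1)='.' (+0 fires, +1 burnt)
  fire out at step 6

1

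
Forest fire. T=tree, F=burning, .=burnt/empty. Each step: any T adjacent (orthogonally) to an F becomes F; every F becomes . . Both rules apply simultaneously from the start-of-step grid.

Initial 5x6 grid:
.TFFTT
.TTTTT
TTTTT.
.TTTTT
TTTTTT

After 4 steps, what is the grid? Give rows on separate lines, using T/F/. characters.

Step 1: 4 trees catch fire, 2 burn out
  .F..FT
  .TFFTT
  TTTTT.
  .TTTTT
  TTTTTT
Step 2: 5 trees catch fire, 4 burn out
  .....F
  .F..FT
  TTFFT.
  .TTTTT
  TTTTTT
Step 3: 5 trees catch fire, 5 burn out
  ......
  .....F
  TF..F.
  .TFFTT
  TTTTTT
Step 4: 5 trees catch fire, 5 burn out
  ......
  ......
  F.....
  .F..FT
  TTFFTT

......
......
F.....
.F..FT
TTFFTT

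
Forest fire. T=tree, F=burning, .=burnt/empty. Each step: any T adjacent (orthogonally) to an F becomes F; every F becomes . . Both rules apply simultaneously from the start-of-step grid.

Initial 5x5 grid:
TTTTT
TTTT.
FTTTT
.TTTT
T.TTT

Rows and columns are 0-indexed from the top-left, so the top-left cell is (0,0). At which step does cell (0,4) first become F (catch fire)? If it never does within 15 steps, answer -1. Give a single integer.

Step 1: cell (0,4)='T' (+2 fires, +1 burnt)
Step 2: cell (0,4)='T' (+4 fires, +2 burnt)
Step 3: cell (0,4)='T' (+4 fires, +4 burnt)
Step 4: cell (0,4)='T' (+5 fires, +4 burnt)
Step 5: cell (0,4)='T' (+3 fires, +5 burnt)
Step 6: cell (0,4)='F' (+2 fires, +3 burnt)
  -> target ignites at step 6
Step 7: cell (0,4)='.' (+0 fires, +2 burnt)
  fire out at step 7

6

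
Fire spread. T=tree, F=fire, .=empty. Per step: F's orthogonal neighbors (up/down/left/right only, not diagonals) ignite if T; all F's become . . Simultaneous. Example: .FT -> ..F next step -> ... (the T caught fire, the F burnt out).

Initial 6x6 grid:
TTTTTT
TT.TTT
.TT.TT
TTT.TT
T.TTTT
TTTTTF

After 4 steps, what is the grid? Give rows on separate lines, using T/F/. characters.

Step 1: 2 trees catch fire, 1 burn out
  TTTTTT
  TT.TTT
  .TT.TT
  TTT.TT
  T.TTTF
  TTTTF.
Step 2: 3 trees catch fire, 2 burn out
  TTTTTT
  TT.TTT
  .TT.TT
  TTT.TF
  T.TTF.
  TTTF..
Step 3: 4 trees catch fire, 3 burn out
  TTTTTT
  TT.TTT
  .TT.TF
  TTT.F.
  T.TF..
  TTF...
Step 4: 4 trees catch fire, 4 burn out
  TTTTTT
  TT.TTF
  .TT.F.
  TTT...
  T.F...
  TF....

TTTTTT
TT.TTF
.TT.F.
TTT...
T.F...
TF....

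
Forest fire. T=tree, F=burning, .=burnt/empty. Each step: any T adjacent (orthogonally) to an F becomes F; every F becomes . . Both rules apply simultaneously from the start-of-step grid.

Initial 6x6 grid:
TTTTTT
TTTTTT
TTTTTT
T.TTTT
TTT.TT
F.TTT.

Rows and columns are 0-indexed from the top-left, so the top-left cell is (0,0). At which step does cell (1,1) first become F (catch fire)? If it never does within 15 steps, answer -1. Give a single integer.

Step 1: cell (1,1)='T' (+1 fires, +1 burnt)
Step 2: cell (1,1)='T' (+2 fires, +1 burnt)
Step 3: cell (1,1)='T' (+2 fires, +2 burnt)
Step 4: cell (1,1)='T' (+4 fires, +2 burnt)
Step 5: cell (1,1)='F' (+5 fires, +4 burnt)
  -> target ignites at step 5
Step 6: cell (1,1)='.' (+5 fires, +5 burnt)
Step 7: cell (1,1)='.' (+5 fires, +5 burnt)
Step 8: cell (1,1)='.' (+4 fires, +5 burnt)
Step 9: cell (1,1)='.' (+2 fires, +4 burnt)
Step 10: cell (1,1)='.' (+1 fires, +2 burnt)
Step 11: cell (1,1)='.' (+0 fires, +1 burnt)
  fire out at step 11

5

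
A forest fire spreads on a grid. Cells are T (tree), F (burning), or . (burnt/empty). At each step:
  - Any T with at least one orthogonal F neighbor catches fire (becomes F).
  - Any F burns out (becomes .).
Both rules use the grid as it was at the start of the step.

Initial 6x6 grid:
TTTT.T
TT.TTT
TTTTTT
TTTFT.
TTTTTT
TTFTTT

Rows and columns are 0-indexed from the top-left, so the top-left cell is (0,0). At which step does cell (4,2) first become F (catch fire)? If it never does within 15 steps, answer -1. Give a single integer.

Step 1: cell (4,2)='F' (+7 fires, +2 burnt)
  -> target ignites at step 1
Step 2: cell (4,2)='.' (+8 fires, +7 burnt)
Step 3: cell (4,2)='.' (+8 fires, +8 burnt)
Step 4: cell (4,2)='.' (+4 fires, +8 burnt)
Step 5: cell (4,2)='.' (+3 fires, +4 burnt)
Step 6: cell (4,2)='.' (+1 fires, +3 burnt)
Step 7: cell (4,2)='.' (+0 fires, +1 burnt)
  fire out at step 7

1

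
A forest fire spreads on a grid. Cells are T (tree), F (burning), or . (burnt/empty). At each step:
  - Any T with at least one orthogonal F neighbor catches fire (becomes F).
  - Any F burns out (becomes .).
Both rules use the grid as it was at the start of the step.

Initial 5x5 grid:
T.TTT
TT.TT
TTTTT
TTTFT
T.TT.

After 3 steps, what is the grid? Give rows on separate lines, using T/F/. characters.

Step 1: 4 trees catch fire, 1 burn out
  T.TTT
  TT.TT
  TTTFT
  TTF.F
  T.TF.
Step 2: 5 trees catch fire, 4 burn out
  T.TTT
  TT.FT
  TTF.F
  TF...
  T.F..
Step 3: 4 trees catch fire, 5 burn out
  T.TFT
  TT..F
  TF...
  F....
  T....

T.TFT
TT..F
TF...
F....
T....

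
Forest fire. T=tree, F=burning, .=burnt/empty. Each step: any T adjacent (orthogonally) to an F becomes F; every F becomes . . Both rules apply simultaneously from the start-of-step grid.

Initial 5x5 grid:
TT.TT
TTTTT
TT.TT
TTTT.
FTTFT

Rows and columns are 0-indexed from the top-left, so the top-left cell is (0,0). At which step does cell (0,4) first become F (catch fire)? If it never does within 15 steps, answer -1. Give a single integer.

Step 1: cell (0,4)='T' (+5 fires, +2 burnt)
Step 2: cell (0,4)='T' (+4 fires, +5 burnt)
Step 3: cell (0,4)='T' (+4 fires, +4 burnt)
Step 4: cell (0,4)='T' (+5 fires, +4 burnt)
Step 5: cell (0,4)='F' (+2 fires, +5 burnt)
  -> target ignites at step 5
Step 6: cell (0,4)='.' (+0 fires, +2 burnt)
  fire out at step 6

5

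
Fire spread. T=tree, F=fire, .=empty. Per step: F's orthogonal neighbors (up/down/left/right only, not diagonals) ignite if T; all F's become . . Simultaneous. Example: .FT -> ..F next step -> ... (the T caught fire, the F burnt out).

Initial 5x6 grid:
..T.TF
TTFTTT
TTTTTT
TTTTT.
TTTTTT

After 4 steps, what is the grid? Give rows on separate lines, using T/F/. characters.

Step 1: 6 trees catch fire, 2 burn out
  ..F.F.
  TF.FTF
  TTFTTT
  TTTTT.
  TTTTTT
Step 2: 6 trees catch fire, 6 burn out
  ......
  F...F.
  TF.FTF
  TTFTT.
  TTTTTT
Step 3: 5 trees catch fire, 6 burn out
  ......
  ......
  F...F.
  TF.FT.
  TTFTTT
Step 4: 4 trees catch fire, 5 burn out
  ......
  ......
  ......
  F...F.
  TF.FTT

......
......
......
F...F.
TF.FTT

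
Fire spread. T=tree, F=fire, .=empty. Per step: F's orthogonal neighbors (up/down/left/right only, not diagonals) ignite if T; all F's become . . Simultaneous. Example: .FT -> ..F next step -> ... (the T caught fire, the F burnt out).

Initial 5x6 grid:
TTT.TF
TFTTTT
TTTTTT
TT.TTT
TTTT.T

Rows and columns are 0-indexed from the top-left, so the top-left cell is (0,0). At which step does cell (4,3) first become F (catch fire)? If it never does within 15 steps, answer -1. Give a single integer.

Step 1: cell (4,3)='T' (+6 fires, +2 burnt)
Step 2: cell (4,3)='T' (+8 fires, +6 burnt)
Step 3: cell (4,3)='T' (+5 fires, +8 burnt)
Step 4: cell (4,3)='T' (+5 fires, +5 burnt)
Step 5: cell (4,3)='F' (+1 fires, +5 burnt)
  -> target ignites at step 5
Step 6: cell (4,3)='.' (+0 fires, +1 burnt)
  fire out at step 6

5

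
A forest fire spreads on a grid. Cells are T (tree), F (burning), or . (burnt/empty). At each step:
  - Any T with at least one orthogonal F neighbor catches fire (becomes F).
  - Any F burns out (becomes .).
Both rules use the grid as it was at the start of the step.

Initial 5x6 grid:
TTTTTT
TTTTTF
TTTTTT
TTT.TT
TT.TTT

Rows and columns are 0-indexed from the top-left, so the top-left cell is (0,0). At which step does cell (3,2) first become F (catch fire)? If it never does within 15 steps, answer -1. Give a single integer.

Step 1: cell (3,2)='T' (+3 fires, +1 burnt)
Step 2: cell (3,2)='T' (+4 fires, +3 burnt)
Step 3: cell (3,2)='T' (+5 fires, +4 burnt)
Step 4: cell (3,2)='T' (+4 fires, +5 burnt)
Step 5: cell (3,2)='F' (+5 fires, +4 burnt)
  -> target ignites at step 5
Step 6: cell (3,2)='.' (+3 fires, +5 burnt)
Step 7: cell (3,2)='.' (+2 fires, +3 burnt)
Step 8: cell (3,2)='.' (+1 fires, +2 burnt)
Step 9: cell (3,2)='.' (+0 fires, +1 burnt)
  fire out at step 9

5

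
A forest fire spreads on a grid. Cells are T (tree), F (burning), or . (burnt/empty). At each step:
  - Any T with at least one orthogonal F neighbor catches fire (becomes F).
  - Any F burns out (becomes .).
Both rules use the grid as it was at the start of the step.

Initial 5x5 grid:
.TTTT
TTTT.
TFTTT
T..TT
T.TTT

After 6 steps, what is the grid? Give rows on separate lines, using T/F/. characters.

Step 1: 3 trees catch fire, 1 burn out
  .TTTT
  TFTT.
  F.FTT
  T..TT
  T.TTT
Step 2: 5 trees catch fire, 3 burn out
  .FTTT
  F.FT.
  ...FT
  F..TT
  T.TTT
Step 3: 5 trees catch fire, 5 burn out
  ..FTT
  ...F.
  ....F
  ...FT
  F.TTT
Step 4: 3 trees catch fire, 5 burn out
  ...FT
  .....
  .....
  ....F
  ..TFT
Step 5: 3 trees catch fire, 3 burn out
  ....F
  .....
  .....
  .....
  ..F.F
Step 6: 0 trees catch fire, 3 burn out
  .....
  .....
  .....
  .....
  .....

.....
.....
.....
.....
.....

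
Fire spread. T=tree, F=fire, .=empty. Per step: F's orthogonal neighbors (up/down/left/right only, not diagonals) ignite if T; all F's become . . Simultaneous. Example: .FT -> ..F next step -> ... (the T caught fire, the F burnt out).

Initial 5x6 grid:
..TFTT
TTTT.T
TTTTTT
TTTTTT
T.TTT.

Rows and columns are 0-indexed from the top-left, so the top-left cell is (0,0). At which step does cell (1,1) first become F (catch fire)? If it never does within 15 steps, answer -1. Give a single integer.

Step 1: cell (1,1)='T' (+3 fires, +1 burnt)
Step 2: cell (1,1)='T' (+3 fires, +3 burnt)
Step 3: cell (1,1)='F' (+5 fires, +3 burnt)
  -> target ignites at step 3
Step 4: cell (1,1)='.' (+6 fires, +5 burnt)
Step 5: cell (1,1)='.' (+5 fires, +6 burnt)
Step 6: cell (1,1)='.' (+1 fires, +5 burnt)
Step 7: cell (1,1)='.' (+1 fires, +1 burnt)
Step 8: cell (1,1)='.' (+0 fires, +1 burnt)
  fire out at step 8

3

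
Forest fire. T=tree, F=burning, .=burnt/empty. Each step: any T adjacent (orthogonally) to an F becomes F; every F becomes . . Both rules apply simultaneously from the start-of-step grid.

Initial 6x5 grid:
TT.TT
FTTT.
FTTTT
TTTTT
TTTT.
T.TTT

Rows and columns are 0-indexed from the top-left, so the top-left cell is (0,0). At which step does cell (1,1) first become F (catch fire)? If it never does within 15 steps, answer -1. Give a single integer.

Step 1: cell (1,1)='F' (+4 fires, +2 burnt)
  -> target ignites at step 1
Step 2: cell (1,1)='.' (+5 fires, +4 burnt)
Step 3: cell (1,1)='.' (+5 fires, +5 burnt)
Step 4: cell (1,1)='.' (+4 fires, +5 burnt)
Step 5: cell (1,1)='.' (+4 fires, +4 burnt)
Step 6: cell (1,1)='.' (+1 fires, +4 burnt)
Step 7: cell (1,1)='.' (+1 fires, +1 burnt)
Step 8: cell (1,1)='.' (+0 fires, +1 burnt)
  fire out at step 8

1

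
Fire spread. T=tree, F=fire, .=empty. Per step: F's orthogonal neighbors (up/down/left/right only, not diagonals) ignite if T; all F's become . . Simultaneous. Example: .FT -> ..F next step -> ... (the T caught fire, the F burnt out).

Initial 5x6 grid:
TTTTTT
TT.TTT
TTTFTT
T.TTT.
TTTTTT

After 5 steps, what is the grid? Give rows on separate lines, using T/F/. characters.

Step 1: 4 trees catch fire, 1 burn out
  TTTTTT
  TT.FTT
  TTF.FT
  T.TFT.
  TTTTTT
Step 2: 7 trees catch fire, 4 burn out
  TTTFTT
  TT..FT
  TF...F
  T.F.F.
  TTTFTT
Step 3: 7 trees catch fire, 7 burn out
  TTF.FT
  TF...F
  F.....
  T.....
  TTF.FT
Step 4: 6 trees catch fire, 7 burn out
  TF...F
  F.....
  ......
  F.....
  TF...F
Step 5: 2 trees catch fire, 6 burn out
  F.....
  ......
  ......
  ......
  F.....

F.....
......
......
......
F.....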